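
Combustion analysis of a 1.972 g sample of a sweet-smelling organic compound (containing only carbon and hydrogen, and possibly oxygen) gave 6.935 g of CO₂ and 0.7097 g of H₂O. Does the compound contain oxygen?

mol C = 6.935 g CO₂ ÷ 44.009 g/mol = 0.15758 mol
mol H = 2 × 0.7097 g H₂O ÷ 18.015 g/mol = 0.078790 mol
C and H together account for 1.9721 g — essentially the entire 1.972 g sample — so the compound contains no oxygen.

no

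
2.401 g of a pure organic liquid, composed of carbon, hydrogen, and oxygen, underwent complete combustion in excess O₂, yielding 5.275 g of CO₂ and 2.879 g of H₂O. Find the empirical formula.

C3H8O

mol C = 5.275 g CO₂ ÷ 44.009 g/mol = 0.11986 mol
mol H = 2 × 2.879 g H₂O ÷ 18.015 g/mol = 0.31962 mol
mass O = 2.401 − (1.4397 + 0.32218) = 0.63916 g → mol O = 0.63916 ÷ 15.999 = 0.039950 mol
Divide by the smallest (0.039950 mol): C 3.000, H 8.001, O 1.000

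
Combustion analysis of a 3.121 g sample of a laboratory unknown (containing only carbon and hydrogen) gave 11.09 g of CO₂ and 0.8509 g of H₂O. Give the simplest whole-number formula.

mol C = 11.09 g CO₂ ÷ 44.009 g/mol = 0.25199 mol
mol H = 2 × 0.8509 g H₂O ÷ 18.015 g/mol = 0.094466 mol
Divide by the smallest (0.094466 mol): C 2.668, H 1.000
Multiplying each by 3 gives whole numbers: C 8.00, H 3.00

C8H3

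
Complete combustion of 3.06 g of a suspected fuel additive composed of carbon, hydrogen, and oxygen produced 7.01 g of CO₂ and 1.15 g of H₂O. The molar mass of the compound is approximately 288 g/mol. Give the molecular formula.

C15H12O6

mol C = 7.01 g CO₂ ÷ 44.009 g/mol = 0.1593 mol
mol H = 2 × 1.15 g H₂O ÷ 18.015 g/mol = 0.1277 mol
mass O = 3.06 − (1.913 + 0.1287) = 1.018 g → mol O = 1.018 ÷ 15.999 = 0.06364 mol
Divide by the smallest (0.06364 mol): C 2.503, H 2.006, O 1.000
Multiplying each by 2 gives whole numbers: C 5.01, H 4.01, O 2.00
Empirical formula: C5H4O2
Empirical-formula mass = 96.08 g/mol; 288 ÷ 96.08 ≈ 3, so the molecular formula is C15H12O6.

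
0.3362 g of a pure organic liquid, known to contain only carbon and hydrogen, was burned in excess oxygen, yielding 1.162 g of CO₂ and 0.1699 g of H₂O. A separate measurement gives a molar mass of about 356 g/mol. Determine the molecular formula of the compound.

C28H20

mol C = 1.162 g CO₂ ÷ 44.009 g/mol = 0.026404 mol
mol H = 2 × 0.1699 g H₂O ÷ 18.015 g/mol = 0.018862 mol
Divide by the smallest (0.018862 mol): C 1.400, H 1.000
Multiplying each by 5 gives whole numbers: C 7.00, H 5.00
Empirical formula: C7H5
Empirical-formula mass = 89.12 g/mol; 356 ÷ 89.12 ≈ 4, so the molecular formula is C28H20.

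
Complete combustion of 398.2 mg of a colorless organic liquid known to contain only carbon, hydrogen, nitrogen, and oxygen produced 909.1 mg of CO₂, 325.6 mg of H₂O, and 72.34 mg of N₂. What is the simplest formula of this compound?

C8H14N2O

mol C = 0.9091 g CO₂ ÷ 44.009 g/mol = 0.020657 mol
mol H = 2 × 0.3256 g H₂O ÷ 18.015 g/mol = 0.036148 mol
mol N = 2 × 0.07234 g N₂ ÷ 28.014 g/mol = 0.0051646 mol
mass O = 0.3982 − (0.24811 + 0.036437 + 0.072340) = 0.041310 g → mol O = 0.041310 ÷ 15.999 = 0.0025821 mol
Divide by the smallest (0.0025821 mol): C 8.000, H 14.000, N 2.000, O 1.000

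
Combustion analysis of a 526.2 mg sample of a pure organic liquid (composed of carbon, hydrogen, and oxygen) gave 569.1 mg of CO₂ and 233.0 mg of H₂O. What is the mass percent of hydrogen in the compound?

4.96%

mol C = 0.5691 g CO₂ ÷ 44.009 g/mol = 0.012931 mol
mol H = 2 × 0.2330 g H₂O ÷ 18.015 g/mol = 0.025867 mol
mass O = 0.5262 − (0.15532 + 0.026074) = 0.34481 g → mol O = 0.34481 ÷ 15.999 = 0.021552 mol
mass % H = 0.026074 g ÷ 0.5262 g × 100%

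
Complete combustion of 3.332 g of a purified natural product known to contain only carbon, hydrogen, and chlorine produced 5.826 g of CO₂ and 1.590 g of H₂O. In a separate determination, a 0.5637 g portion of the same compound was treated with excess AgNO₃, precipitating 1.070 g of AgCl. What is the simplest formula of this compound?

mol C = 5.826 g CO₂ ÷ 44.009 g/mol = 0.13238 mol
mol H = 2 × 1.590 g H₂O ÷ 18.015 g/mol = 0.17652 mol
From the AgCl data: mol Cl per gram of compound = (1.070 ÷ 143.318) ÷ 0.5637 = 0.013244 mol/g, so in the 3.332 g combustion sample mol Cl = 0.044131 mol
Divide by the smallest (0.044131 mol): C 3.000, H 4.000, Cl 1.000

C3H4Cl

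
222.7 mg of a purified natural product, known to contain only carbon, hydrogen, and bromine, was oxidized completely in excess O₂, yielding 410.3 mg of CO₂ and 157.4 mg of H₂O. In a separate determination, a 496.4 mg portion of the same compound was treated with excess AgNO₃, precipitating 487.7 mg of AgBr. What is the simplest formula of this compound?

C8H15Br

mol C = 0.4103 g CO₂ ÷ 44.009 g/mol = 0.0093231 mol
mol H = 2 × 0.1574 g H₂O ÷ 18.015 g/mol = 0.017474 mol
From the AgBr data: mol Br per gram of compound = (0.4877 ÷ 187.772) ÷ 0.4964 = 0.0052323 mol/g, so in the 0.2227 g combustion sample mol Br = 0.0011652 mol
Divide by the smallest (0.0011652 mol): C 8.001, H 14.997, Br 1.000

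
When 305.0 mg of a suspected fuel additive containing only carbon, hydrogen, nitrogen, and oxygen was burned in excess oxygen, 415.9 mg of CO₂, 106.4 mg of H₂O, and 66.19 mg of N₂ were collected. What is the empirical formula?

mol C = 0.4159 g CO₂ ÷ 44.009 g/mol = 0.0094503 mol
mol H = 2 × 0.1064 g H₂O ÷ 18.015 g/mol = 0.011812 mol
mol N = 2 × 0.06619 g N₂ ÷ 28.014 g/mol = 0.0047255 mol
mass O = 0.3050 − (0.11351 + 0.011907 + 0.066190) = 0.11340 g → mol O = 0.11340 ÷ 15.999 = 0.0070876 mol
Divide by the smallest (0.0047255 mol): C 2.000, H 2.500, N 1.000, O 1.500
Multiplying each by 2 gives whole numbers: C 4.00, H 5.00, N 2.00, O 3.00

C4H5N2O3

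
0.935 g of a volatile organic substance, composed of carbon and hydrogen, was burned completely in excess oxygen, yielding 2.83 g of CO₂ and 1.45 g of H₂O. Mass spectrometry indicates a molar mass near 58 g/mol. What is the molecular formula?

C4H10

mol C = 2.83 g CO₂ ÷ 44.009 g/mol = 0.06431 mol
mol H = 2 × 1.45 g H₂O ÷ 18.015 g/mol = 0.1610 mol
Divide by the smallest (0.06431 mol): C 1.000, H 2.503
Multiplying each by 2 gives whole numbers: C 2.00, H 5.01
Empirical formula: C2H5
Empirical-formula mass = 29.06 g/mol; 58 ÷ 29.06 ≈ 2, so the molecular formula is C4H10.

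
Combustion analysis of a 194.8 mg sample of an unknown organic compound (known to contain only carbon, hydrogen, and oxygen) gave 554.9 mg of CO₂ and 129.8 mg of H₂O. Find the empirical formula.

mol C = 0.5549 g CO₂ ÷ 44.009 g/mol = 0.012609 mol
mol H = 2 × 0.1298 g H₂O ÷ 18.015 g/mol = 0.014410 mol
mass O = 0.1948 − (0.15144 + 0.014525) = 0.028830 g → mol O = 0.028830 ÷ 15.999 = 0.0018020 mol
Divide by the smallest (0.0018020 mol): C 6.997, H 7.997, O 1.000

C7H8O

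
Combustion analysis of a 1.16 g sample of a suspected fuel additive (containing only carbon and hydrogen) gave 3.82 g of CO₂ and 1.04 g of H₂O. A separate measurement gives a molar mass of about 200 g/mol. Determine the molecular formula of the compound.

mol C = 3.82 g CO₂ ÷ 44.009 g/mol = 0.08680 mol
mol H = 2 × 1.04 g H₂O ÷ 18.015 g/mol = 0.1155 mol
Divide by the smallest (0.08680 mol): C 1.000, H 1.330
Multiplying each by 3 gives whole numbers: C 3.00, H 3.99
Empirical formula: C3H4
Empirical-formula mass = 40.06 g/mol; 200 ÷ 40.06 ≈ 5, so the molecular formula is C15H20.

C15H20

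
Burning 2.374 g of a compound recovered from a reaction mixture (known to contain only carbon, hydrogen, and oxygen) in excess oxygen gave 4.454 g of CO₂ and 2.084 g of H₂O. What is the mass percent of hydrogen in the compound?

9.82%

mol C = 4.454 g CO₂ ÷ 44.009 g/mol = 0.10121 mol
mol H = 2 × 2.084 g H₂O ÷ 18.015 g/mol = 0.23136 mol
mass O = 2.374 − (1.2156 + 0.23321) = 0.92519 g → mol O = 0.92519 ÷ 15.999 = 0.057828 mol
mass % H = 0.23321 g ÷ 2.374 g × 100%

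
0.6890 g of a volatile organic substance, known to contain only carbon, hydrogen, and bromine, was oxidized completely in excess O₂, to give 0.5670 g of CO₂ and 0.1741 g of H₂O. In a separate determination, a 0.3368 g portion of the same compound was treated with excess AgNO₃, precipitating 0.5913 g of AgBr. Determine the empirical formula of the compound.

mol C = 0.5670 g CO₂ ÷ 44.009 g/mol = 0.012884 mol
mol H = 2 × 0.1741 g H₂O ÷ 18.015 g/mol = 0.019328 mol
From the AgBr data: mol Br per gram of compound = (0.5913 ÷ 187.772) ÷ 0.3368 = 0.0093499 mol/g, so in the 0.6890 g combustion sample mol Br = 0.0064421 mol
Divide by the smallest (0.0064421 mol): C 2.000, H 3.000, Br 1.000

C2H3Br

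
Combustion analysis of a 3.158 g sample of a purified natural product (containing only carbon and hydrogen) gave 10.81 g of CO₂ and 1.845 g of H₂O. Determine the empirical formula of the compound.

C6H5

mol C = 10.81 g CO₂ ÷ 44.009 g/mol = 0.24563 mol
mol H = 2 × 1.845 g H₂O ÷ 18.015 g/mol = 0.20483 mol
Divide by the smallest (0.20483 mol): C 1.199, H 1.000
Multiplying each by 5 gives whole numbers: C 6.00, H 5.00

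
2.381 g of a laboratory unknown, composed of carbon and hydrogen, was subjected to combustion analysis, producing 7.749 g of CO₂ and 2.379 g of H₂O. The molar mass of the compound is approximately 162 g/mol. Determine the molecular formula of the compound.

C12H18

mol C = 7.749 g CO₂ ÷ 44.009 g/mol = 0.17608 mol
mol H = 2 × 2.379 g H₂O ÷ 18.015 g/mol = 0.26411 mol
Divide by the smallest (0.17608 mol): C 1.000, H 1.500
Multiplying each by 2 gives whole numbers: C 2.00, H 3.00
Empirical formula: C2H3
Empirical-formula mass = 27.05 g/mol; 162 ÷ 27.05 ≈ 6, so the molecular formula is C12H18.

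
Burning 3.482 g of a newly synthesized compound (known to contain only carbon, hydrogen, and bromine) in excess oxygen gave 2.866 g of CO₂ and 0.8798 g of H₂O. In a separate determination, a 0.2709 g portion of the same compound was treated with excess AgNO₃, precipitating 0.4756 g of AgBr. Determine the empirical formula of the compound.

mol C = 2.866 g CO₂ ÷ 44.009 g/mol = 0.065123 mol
mol H = 2 × 0.8798 g H₂O ÷ 18.015 g/mol = 0.097674 mol
From the AgBr data: mol Br per gram of compound = (0.4756 ÷ 187.772) ÷ 0.2709 = 0.0093498 mol/g, so in the 3.482 g combustion sample mol Br = 0.032556 mol
Divide by the smallest (0.032556 mol): C 2.000, H 3.000, Br 1.000

C2H3Br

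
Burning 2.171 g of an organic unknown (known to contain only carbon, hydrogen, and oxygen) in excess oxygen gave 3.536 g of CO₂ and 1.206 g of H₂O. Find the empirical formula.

mol C = 3.536 g CO₂ ÷ 44.009 g/mol = 0.080347 mol
mol H = 2 × 1.206 g H₂O ÷ 18.015 g/mol = 0.13389 mol
mass O = 2.171 − (0.96505 + 0.13496) = 1.0710 g → mol O = 1.0710 ÷ 15.999 = 0.066941 mol
Divide by the smallest (0.066941 mol): C 1.200, H 2.000, O 1.000
Multiplying each by 5 gives whole numbers: C 6.00, H 10.00, O 5.00

C6H10O5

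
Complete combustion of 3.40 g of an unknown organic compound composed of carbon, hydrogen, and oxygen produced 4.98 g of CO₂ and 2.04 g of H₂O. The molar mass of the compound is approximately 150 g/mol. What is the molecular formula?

mol C = 4.98 g CO₂ ÷ 44.009 g/mol = 0.1132 mol
mol H = 2 × 2.04 g H₂O ÷ 18.015 g/mol = 0.2265 mol
mass O = 3.40 − (1.359 + 0.2283) = 1.813 g → mol O = 1.813 ÷ 15.999 = 0.1133 mol
Divide by the smallest (0.1132 mol): C 1.000, H 2.001, O 1.001
Empirical formula: CH2O
Empirical-formula mass = 30.03 g/mol; 150 ÷ 30.03 ≈ 5, so the molecular formula is C5H10O5.

C5H10O5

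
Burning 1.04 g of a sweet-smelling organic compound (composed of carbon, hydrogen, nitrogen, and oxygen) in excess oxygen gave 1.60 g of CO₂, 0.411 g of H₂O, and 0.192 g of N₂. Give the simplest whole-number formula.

C8H10N3O5

mol C = 1.60 g CO₂ ÷ 44.009 g/mol = 0.03636 mol
mol H = 2 × 0.411 g H₂O ÷ 18.015 g/mol = 0.04563 mol
mol N = 2 × 0.192 g N₂ ÷ 28.014 g/mol = 0.01371 mol
mass O = 1.04 − (0.4367 + 0.04599 + 0.1920) = 0.3653 g → mol O = 0.3653 ÷ 15.999 = 0.02283 mol
Divide by the smallest (0.01371 mol): C 2.652, H 3.329, N 1.000, O 1.666
Multiplying each by 3 gives whole numbers: C 7.96, H 9.99, N 3.00, O 5.00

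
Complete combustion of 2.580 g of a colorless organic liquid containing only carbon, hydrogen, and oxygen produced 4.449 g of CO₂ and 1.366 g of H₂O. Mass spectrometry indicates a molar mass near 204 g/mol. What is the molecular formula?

C8H12O6

mol C = 4.449 g CO₂ ÷ 44.009 g/mol = 0.10109 mol
mol H = 2 × 1.366 g H₂O ÷ 18.015 g/mol = 0.15165 mol
mass O = 2.580 − (1.2142 + 0.15286) = 1.2129 g → mol O = 1.2129 ÷ 15.999 = 0.075811 mol
Divide by the smallest (0.075811 mol): C 1.333, H 2.000, O 1.000
Multiplying each by 3 gives whole numbers: C 4.00, H 6.00, O 3.00
Empirical formula: C4H6O3
Empirical-formula mass = 102.09 g/mol; 204 ÷ 102.09 ≈ 2, so the molecular formula is C8H12O6.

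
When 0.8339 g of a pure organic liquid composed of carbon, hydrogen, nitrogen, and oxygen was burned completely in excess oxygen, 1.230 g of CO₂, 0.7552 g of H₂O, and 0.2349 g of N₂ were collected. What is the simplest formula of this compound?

mol C = 1.230 g CO₂ ÷ 44.009 g/mol = 0.027949 mol
mol H = 2 × 0.7552 g H₂O ÷ 18.015 g/mol = 0.083841 mol
mol N = 2 × 0.2349 g N₂ ÷ 28.014 g/mol = 0.016770 mol
mass O = 0.8339 − (0.33569 + 0.084512 + 0.23490) = 0.17879 g → mol O = 0.17879 ÷ 15.999 = 0.011175 mol
Divide by the smallest (0.011175 mol): C 2.501, H 7.502, N 1.501, O 1.000
Multiplying each by 2 gives whole numbers: C 5.00, H 15.00, N 3.00, O 2.00

C5H15N3O2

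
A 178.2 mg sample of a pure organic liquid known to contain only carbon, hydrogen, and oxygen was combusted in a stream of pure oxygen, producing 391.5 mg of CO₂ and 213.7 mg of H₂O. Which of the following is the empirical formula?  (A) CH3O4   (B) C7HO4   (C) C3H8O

(C) C3H8O

mol C = 0.3915 g CO₂ ÷ 44.009 g/mol = 0.0088959 mol
mol H = 2 × 0.2137 g H₂O ÷ 18.015 g/mol = 0.023725 mol
mass O = 0.1782 − (0.10685 + 0.023914) = 0.047437 g → mol O = 0.047437 ÷ 15.999 = 0.0029650 mol
Divide by the smallest (0.0029650 mol): C 3.000, H 8.002, O 1.000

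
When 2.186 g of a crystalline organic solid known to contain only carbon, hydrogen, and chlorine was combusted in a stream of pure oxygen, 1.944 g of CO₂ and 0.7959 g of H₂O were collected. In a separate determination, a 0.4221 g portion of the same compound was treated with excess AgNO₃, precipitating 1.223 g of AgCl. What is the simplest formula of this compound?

mol C = 1.944 g CO₂ ÷ 44.009 g/mol = 0.044173 mol
mol H = 2 × 0.7959 g H₂O ÷ 18.015 g/mol = 0.088360 mol
From the AgCl data: mol Cl per gram of compound = (1.223 ÷ 143.318) ÷ 0.4221 = 0.020217 mol/g, so in the 2.186 g combustion sample mol Cl = 0.044194 mol
Divide by the smallest (0.044173 mol): C 1.000, H 2.000, Cl 1.000

CH2Cl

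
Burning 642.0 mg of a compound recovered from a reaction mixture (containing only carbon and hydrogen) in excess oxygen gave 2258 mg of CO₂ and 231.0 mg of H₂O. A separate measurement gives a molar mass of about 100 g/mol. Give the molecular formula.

C8H4

mol C = 2.258 g CO₂ ÷ 44.009 g/mol = 0.051308 mol
mol H = 2 × 0.2310 g H₂O ÷ 18.015 g/mol = 0.025645 mol
Divide by the smallest (0.025645 mol): C 2.001, H 1.000
Empirical formula: C2H
Empirical-formula mass = 25.03 g/mol; 100 ÷ 25.03 ≈ 4, so the molecular formula is C8H4.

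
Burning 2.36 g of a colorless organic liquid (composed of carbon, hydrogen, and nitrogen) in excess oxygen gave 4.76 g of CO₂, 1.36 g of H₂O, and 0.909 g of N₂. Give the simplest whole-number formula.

C5H7N3

mol C = 4.76 g CO₂ ÷ 44.009 g/mol = 0.1082 mol
mol H = 2 × 1.36 g H₂O ÷ 18.015 g/mol = 0.1510 mol
mol N = 2 × 0.909 g N₂ ÷ 28.014 g/mol = 0.06490 mol
Divide by the smallest (0.06490 mol): C 1.667, H 2.327, N 1.000
Multiplying each by 3 gives whole numbers: C 5.00, H 6.98, N 3.00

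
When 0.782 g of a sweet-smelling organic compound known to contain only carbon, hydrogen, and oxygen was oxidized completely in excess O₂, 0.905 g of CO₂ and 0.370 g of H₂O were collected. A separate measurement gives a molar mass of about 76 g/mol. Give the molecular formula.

C2H4O3

mol C = 0.905 g CO₂ ÷ 44.009 g/mol = 0.02056 mol
mol H = 2 × 0.370 g H₂O ÷ 18.015 g/mol = 0.04108 mol
mass O = 0.782 − (0.2470 + 0.04141) = 0.4936 g → mol O = 0.4936 ÷ 15.999 = 0.03085 mol
Divide by the smallest (0.02056 mol): C 1.000, H 1.998, O 1.500
Multiplying each by 2 gives whole numbers: C 2.00, H 4.00, O 3.00
Empirical formula: C2H4O3
Empirical-formula mass = 76.05 g/mol; 76 ÷ 76.05 ≈ 1, so the molecular formula is C2H4O3.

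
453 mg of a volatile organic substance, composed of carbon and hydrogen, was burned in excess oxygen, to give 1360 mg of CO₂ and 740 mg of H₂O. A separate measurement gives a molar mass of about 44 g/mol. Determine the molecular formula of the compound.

mol C = 1.36 g CO₂ ÷ 44.009 g/mol = 0.03090 mol
mol H = 2 × 0.740 g H₂O ÷ 18.015 g/mol = 0.08215 mol
Divide by the smallest (0.03090 mol): C 1.000, H 2.658
Multiplying each by 3 gives whole numbers: C 3.00, H 7.98
Empirical formula: C3H8
Empirical-formula mass = 44.10 g/mol; 44 ÷ 44.10 ≈ 1, so the molecular formula is C3H8.

C3H8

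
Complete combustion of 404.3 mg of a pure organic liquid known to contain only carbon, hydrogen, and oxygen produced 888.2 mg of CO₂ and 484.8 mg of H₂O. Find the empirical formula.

C3H8O

mol C = 0.8882 g CO₂ ÷ 44.009 g/mol = 0.020182 mol
mol H = 2 × 0.4848 g H₂O ÷ 18.015 g/mol = 0.053822 mol
mass O = 0.4043 − (0.24241 + 0.054252) = 0.10764 g → mol O = 0.10764 ÷ 15.999 = 0.0067278 mol
Divide by the smallest (0.0067278 mol): C 3.000, H 8.000, O 1.000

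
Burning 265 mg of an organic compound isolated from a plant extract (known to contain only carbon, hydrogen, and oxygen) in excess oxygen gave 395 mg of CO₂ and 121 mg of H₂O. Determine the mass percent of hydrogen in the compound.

mol C = 0.395 g CO₂ ÷ 44.009 g/mol = 0.008975 mol
mol H = 2 × 0.121 g H₂O ÷ 18.015 g/mol = 0.01343 mol
mass O = 0.265 − (0.1078 + 0.01354) = 0.1437 g → mol O = 0.1437 ÷ 15.999 = 0.008979 mol
mass % H = 0.01354 g ÷ 0.265 g × 100%

5.1%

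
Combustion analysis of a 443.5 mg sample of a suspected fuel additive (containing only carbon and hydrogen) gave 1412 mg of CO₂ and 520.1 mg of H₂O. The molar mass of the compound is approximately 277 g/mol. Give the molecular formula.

C20H36

mol C = 1.412 g CO₂ ÷ 44.009 g/mol = 0.032084 mol
mol H = 2 × 0.5201 g H₂O ÷ 18.015 g/mol = 0.057741 mol
Divide by the smallest (0.032084 mol): C 1.000, H 1.800
Multiplying each by 5 gives whole numbers: C 5.00, H 9.00
Empirical formula: C5H9
Empirical-formula mass = 69.13 g/mol; 277 ÷ 69.13 ≈ 4, so the molecular formula is C20H36.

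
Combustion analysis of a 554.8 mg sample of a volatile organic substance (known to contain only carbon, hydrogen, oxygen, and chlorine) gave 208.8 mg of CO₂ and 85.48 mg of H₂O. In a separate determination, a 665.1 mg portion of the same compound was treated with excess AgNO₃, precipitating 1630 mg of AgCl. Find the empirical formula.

mol C = 0.2088 g CO₂ ÷ 44.009 g/mol = 0.0047445 mol
mol H = 2 × 0.08548 g H₂O ÷ 18.015 g/mol = 0.0094899 mol
From the AgCl data: mol Cl per gram of compound = (1.630 ÷ 143.318) ÷ 0.6651 = 0.017100 mol/g, so in the 0.5548 g combustion sample mol Cl = 0.0094872 mol
mass O = 0.5548 − (0.056986 + 0.0095658 + 0.33632) = 0.15193 g → mol O = 0.15193 ÷ 15.999 = 0.0094961 mol
Divide by the smallest (0.0047445 mol): C 1.000, H 2.000, Cl 2.000, O 2.002

CH2Cl2O2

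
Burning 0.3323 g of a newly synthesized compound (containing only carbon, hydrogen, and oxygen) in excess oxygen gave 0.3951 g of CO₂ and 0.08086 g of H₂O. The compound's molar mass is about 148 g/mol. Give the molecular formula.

mol C = 0.3951 g CO₂ ÷ 44.009 g/mol = 0.0089777 mol
mol H = 2 × 0.08086 g H₂O ÷ 18.015 g/mol = 0.0089770 mol
mass O = 0.3323 − (0.10783 + 0.0090488) = 0.21542 g → mol O = 0.21542 ÷ 15.999 = 0.013465 mol
Divide by the smallest (0.0089770 mol): C 1.000, H 1.000, O 1.500
Multiplying each by 2 gives whole numbers: C 2.00, H 2.00, O 3.00
Empirical formula: C2H2O3
Empirical-formula mass = 74.03 g/mol; 148 ÷ 74.03 ≈ 2, so the molecular formula is C4H4O6.

C4H4O6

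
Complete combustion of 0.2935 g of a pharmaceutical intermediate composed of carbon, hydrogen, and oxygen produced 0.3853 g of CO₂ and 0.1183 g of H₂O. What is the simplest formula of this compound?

mol C = 0.3853 g CO₂ ÷ 44.009 g/mol = 0.0087550 mol
mol H = 2 × 0.1183 g H₂O ÷ 18.015 g/mol = 0.013133 mol
mass O = 0.2935 − (0.10516 + 0.013239) = 0.17510 g → mol O = 0.17510 ÷ 15.999 = 0.010945 mol
Divide by the smallest (0.0087550 mol): C 1.000, H 1.500, O 1.250
Multiplying each by 4 gives whole numbers: C 4.00, H 6.00, O 5.00

C4H6O5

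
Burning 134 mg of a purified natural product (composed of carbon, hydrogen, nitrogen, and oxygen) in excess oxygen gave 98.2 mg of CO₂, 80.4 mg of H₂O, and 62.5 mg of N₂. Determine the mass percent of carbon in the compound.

mol C = 0.0982 g CO₂ ÷ 44.009 g/mol = 0.002231 mol
mol H = 2 × 0.0804 g H₂O ÷ 18.015 g/mol = 0.008926 mol
mol N = 2 × 0.0625 g N₂ ÷ 28.014 g/mol = 0.004462 mol
mass O = 0.134 − (0.02680 + 0.008997 + 0.06250) = 0.03570 g → mol O = 0.03570 ÷ 15.999 = 0.002232 mol
mass % C = 0.02680 g ÷ 0.134 g × 100%

20.0%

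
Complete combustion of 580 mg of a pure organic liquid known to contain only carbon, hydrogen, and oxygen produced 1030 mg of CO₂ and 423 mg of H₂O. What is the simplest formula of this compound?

mol C = 1.03 g CO₂ ÷ 44.009 g/mol = 0.02340 mol
mol H = 2 × 0.423 g H₂O ÷ 18.015 g/mol = 0.04696 mol
mass O = 0.580 − (0.2811 + 0.04734) = 0.2516 g → mol O = 0.2516 ÷ 15.999 = 0.01572 mol
Divide by the smallest (0.01572 mol): C 1.489, H 2.987, O 1.000
Multiplying each by 2 gives whole numbers: C 2.98, H 5.97, O 2.00

C3H6O2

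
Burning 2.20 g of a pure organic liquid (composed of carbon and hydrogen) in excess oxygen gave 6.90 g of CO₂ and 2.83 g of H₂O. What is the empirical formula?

mol C = 6.90 g CO₂ ÷ 44.009 g/mol = 0.1568 mol
mol H = 2 × 2.83 g H₂O ÷ 18.015 g/mol = 0.3142 mol
Divide by the smallest (0.1568 mol): C 1.000, H 2.004

CH2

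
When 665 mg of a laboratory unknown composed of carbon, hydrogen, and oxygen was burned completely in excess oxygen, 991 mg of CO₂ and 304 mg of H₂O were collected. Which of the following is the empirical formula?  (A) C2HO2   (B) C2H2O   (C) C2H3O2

(C) C2H3O2

mol C = 0.991 g CO₂ ÷ 44.009 g/mol = 0.02252 mol
mol H = 2 × 0.304 g H₂O ÷ 18.015 g/mol = 0.03375 mol
mass O = 0.665 − (0.2705 + 0.03402) = 0.3605 g → mol O = 0.3605 ÷ 15.999 = 0.02253 mol
Divide by the smallest (0.02252 mol): C 1.000, H 1.499, O 1.001
Multiplying each by 2 gives whole numbers: C 2.00, H 3.00, O 2.00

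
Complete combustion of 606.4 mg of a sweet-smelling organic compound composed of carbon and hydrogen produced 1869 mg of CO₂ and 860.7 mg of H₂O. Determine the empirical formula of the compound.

mol C = 1.869 g CO₂ ÷ 44.009 g/mol = 0.042469 mol
mol H = 2 × 0.8607 g H₂O ÷ 18.015 g/mol = 0.095554 mol
Divide by the smallest (0.042469 mol): C 1.000, H 2.250
Multiplying each by 4 gives whole numbers: C 4.00, H 9.00

C4H9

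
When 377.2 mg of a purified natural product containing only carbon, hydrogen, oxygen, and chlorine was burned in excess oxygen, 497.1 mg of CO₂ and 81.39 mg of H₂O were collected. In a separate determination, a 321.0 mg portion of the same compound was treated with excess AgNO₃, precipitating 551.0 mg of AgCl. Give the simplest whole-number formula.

C5H4Cl2O2

mol C = 0.4971 g CO₂ ÷ 44.009 g/mol = 0.011295 mol
mol H = 2 × 0.08139 g H₂O ÷ 18.015 g/mol = 0.0090358 mol
From the AgCl data: mol Cl per gram of compound = (0.5510 ÷ 143.318) ÷ 0.3210 = 0.011977 mol/g, so in the 0.3772 g combustion sample mol Cl = 0.0045177 mol
mass O = 0.3772 − (0.13567 + 0.0091081 + 0.16015) = 0.072270 g → mol O = 0.072270 ÷ 15.999 = 0.0045172 mol
Divide by the smallest (0.0045172 mol): C 2.501, H 2.000, Cl 1.000, O 1.000
Multiplying each by 2 gives whole numbers: C 5.00, H 4.00, Cl 2.00, O 2.00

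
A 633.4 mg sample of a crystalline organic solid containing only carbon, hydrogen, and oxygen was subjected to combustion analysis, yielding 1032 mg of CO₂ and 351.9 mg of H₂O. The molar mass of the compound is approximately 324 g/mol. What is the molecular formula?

mol C = 1.032 g CO₂ ÷ 44.009 g/mol = 0.023450 mol
mol H = 2 × 0.3519 g H₂O ÷ 18.015 g/mol = 0.039067 mol
mass O = 0.6334 − (0.28165 + 0.039380) = 0.31237 g → mol O = 0.31237 ÷ 15.999 = 0.019524 mol
Divide by the smallest (0.019524 mol): C 1.201, H 2.001, O 1.000
Multiplying each by 5 gives whole numbers: C 6.01, H 10.00, O 5.00
Empirical formula: C6H10O5
Empirical-formula mass = 162.14 g/mol; 324 ÷ 162.14 ≈ 2, so the molecular formula is C12H20O10.

C12H20O10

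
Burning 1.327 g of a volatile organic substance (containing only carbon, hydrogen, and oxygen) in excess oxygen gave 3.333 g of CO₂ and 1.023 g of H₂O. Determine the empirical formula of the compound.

C4H6O

mol C = 3.333 g CO₂ ÷ 44.009 g/mol = 0.075735 mol
mol H = 2 × 1.023 g H₂O ÷ 18.015 g/mol = 0.11357 mol
mass O = 1.327 − (0.90965 + 0.11448) = 0.30287 g → mol O = 0.30287 ÷ 15.999 = 0.018931 mol
Divide by the smallest (0.018931 mol): C 4.001, H 5.999, O 1.000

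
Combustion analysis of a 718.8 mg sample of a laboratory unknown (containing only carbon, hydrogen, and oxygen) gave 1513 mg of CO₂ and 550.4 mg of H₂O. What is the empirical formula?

mol C = 1.513 g CO₂ ÷ 44.009 g/mol = 0.034379 mol
mol H = 2 × 0.5504 g H₂O ÷ 18.015 g/mol = 0.061105 mol
mass O = 0.7188 − (0.41293 + 0.061593) = 0.24428 g → mol O = 0.24428 ÷ 15.999 = 0.015268 mol
Divide by the smallest (0.015268 mol): C 2.252, H 4.002, O 1.000
Multiplying each by 4 gives whole numbers: C 9.01, H 16.01, O 4.00

C9H16O4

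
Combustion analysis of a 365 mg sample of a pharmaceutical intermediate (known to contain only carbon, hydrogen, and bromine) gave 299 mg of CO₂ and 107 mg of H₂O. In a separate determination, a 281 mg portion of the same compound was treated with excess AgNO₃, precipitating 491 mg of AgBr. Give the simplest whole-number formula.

mol C = 0.299 g CO₂ ÷ 44.009 g/mol = 0.006794 mol
mol H = 2 × 0.107 g H₂O ÷ 18.015 g/mol = 0.01188 mol
From the AgBr data: mol Br per gram of compound = (0.491 ÷ 187.772) ÷ 0.281 = 0.009306 mol/g, so in the 0.365 g combustion sample mol Br = 0.003397 mol
Divide by the smallest (0.003397 mol): C 2.000, H 3.497, Br 1.000
Multiplying each by 2 gives whole numbers: C 4.00, H 6.99, Br 2.00

C4H7Br2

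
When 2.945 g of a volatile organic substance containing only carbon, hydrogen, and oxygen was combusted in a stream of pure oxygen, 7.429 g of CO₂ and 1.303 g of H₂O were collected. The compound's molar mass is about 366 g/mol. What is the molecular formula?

mol C = 7.429 g CO₂ ÷ 44.009 g/mol = 0.16881 mol
mol H = 2 × 1.303 g H₂O ÷ 18.015 g/mol = 0.14466 mol
mass O = 2.945 − (2.0275 + 0.14581) = 0.77165 g → mol O = 0.77165 ÷ 15.999 = 0.048231 mol
Divide by the smallest (0.048231 mol): C 3.500, H 2.999, O 1.000
Multiplying each by 2 gives whole numbers: C 7.00, H 6.00, O 2.00
Empirical formula: C7H6O2
Empirical-formula mass = 122.12 g/mol; 366 ÷ 122.12 ≈ 3, so the molecular formula is C21H18O6.

C21H18O6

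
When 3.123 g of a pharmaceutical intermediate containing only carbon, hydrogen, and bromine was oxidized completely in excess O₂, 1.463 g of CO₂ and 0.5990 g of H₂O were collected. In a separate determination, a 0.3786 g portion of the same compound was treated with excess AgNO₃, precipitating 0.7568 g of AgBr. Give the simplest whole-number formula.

CH2Br

mol C = 1.463 g CO₂ ÷ 44.009 g/mol = 0.033243 mol
mol H = 2 × 0.5990 g H₂O ÷ 18.015 g/mol = 0.066500 mol
From the AgBr data: mol Br per gram of compound = (0.7568 ÷ 187.772) ÷ 0.3786 = 0.010646 mol/g, so in the 3.123 g combustion sample mol Br = 0.033246 mol
Divide by the smallest (0.033243 mol): C 1.000, H 2.000, Br 1.000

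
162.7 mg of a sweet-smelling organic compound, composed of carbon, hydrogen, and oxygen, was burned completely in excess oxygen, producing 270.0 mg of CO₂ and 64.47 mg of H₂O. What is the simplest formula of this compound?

mol C = 0.2700 g CO₂ ÷ 44.009 g/mol = 0.0061351 mol
mol H = 2 × 0.06447 g H₂O ÷ 18.015 g/mol = 0.0071574 mol
mass O = 0.1627 − (0.073689 + 0.0072146) = 0.081797 g → mol O = 0.081797 ÷ 15.999 = 0.0051126 mol
Divide by the smallest (0.0051126 mol): C 1.200, H 1.400, O 1.000
Multiplying each by 5 gives whole numbers: C 6.00, H 7.00, O 5.00

C6H7O5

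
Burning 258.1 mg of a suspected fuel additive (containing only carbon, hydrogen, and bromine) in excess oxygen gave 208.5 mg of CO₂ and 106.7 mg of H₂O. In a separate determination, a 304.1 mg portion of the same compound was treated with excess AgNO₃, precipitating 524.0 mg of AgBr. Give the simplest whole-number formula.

C2H5Br

mol C = 0.2085 g CO₂ ÷ 44.009 g/mol = 0.0047377 mol
mol H = 2 × 0.1067 g H₂O ÷ 18.015 g/mol = 0.011846 mol
From the AgBr data: mol Br per gram of compound = (0.5240 ÷ 187.772) ÷ 0.3041 = 0.0091766 mol/g, so in the 0.2581 g combustion sample mol Br = 0.0023685 mol
Divide by the smallest (0.0023685 mol): C 2.000, H 5.001, Br 1.000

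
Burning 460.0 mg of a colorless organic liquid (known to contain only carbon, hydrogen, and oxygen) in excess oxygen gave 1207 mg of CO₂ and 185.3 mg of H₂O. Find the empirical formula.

C4H3O

mol C = 1.207 g CO₂ ÷ 44.009 g/mol = 0.027426 mol
mol H = 2 × 0.1853 g H₂O ÷ 18.015 g/mol = 0.020572 mol
mass O = 0.4600 − (0.32942 + 0.020736) = 0.10985 g → mol O = 0.10985 ÷ 15.999 = 0.0068659 mol
Divide by the smallest (0.0068659 mol): C 3.995, H 2.996, O 1.000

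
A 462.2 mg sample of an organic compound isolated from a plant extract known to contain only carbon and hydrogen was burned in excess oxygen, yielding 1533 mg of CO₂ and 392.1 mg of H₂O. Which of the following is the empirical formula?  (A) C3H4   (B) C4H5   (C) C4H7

(B) C4H5

mol C = 1.533 g CO₂ ÷ 44.009 g/mol = 0.034834 mol
mol H = 2 × 0.3921 g H₂O ÷ 18.015 g/mol = 0.043530 mol
Divide by the smallest (0.034834 mol): C 1.000, H 1.250
Multiplying each by 4 gives whole numbers: C 4.00, H 5.00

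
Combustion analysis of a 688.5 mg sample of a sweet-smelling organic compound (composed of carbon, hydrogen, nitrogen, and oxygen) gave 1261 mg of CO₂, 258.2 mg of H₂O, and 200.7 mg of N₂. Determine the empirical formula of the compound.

mol C = 1.261 g CO₂ ÷ 44.009 g/mol = 0.028653 mol
mol H = 2 × 0.2582 g H₂O ÷ 18.015 g/mol = 0.028665 mol
mol N = 2 × 0.2007 g N₂ ÷ 28.014 g/mol = 0.014329 mol
mass O = 0.6885 − (0.34415 + 0.028894 + 0.20070) = 0.11475 g → mol O = 0.11475 ÷ 15.999 = 0.0071724 mol
Divide by the smallest (0.0071724 mol): C 3.995, H 3.997, N 1.998, O 1.000

C4H4N2O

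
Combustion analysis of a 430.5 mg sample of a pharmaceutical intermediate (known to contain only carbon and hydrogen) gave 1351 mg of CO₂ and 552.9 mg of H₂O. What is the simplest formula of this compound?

CH2

mol C = 1.351 g CO₂ ÷ 44.009 g/mol = 0.030698 mol
mol H = 2 × 0.5529 g H₂O ÷ 18.015 g/mol = 0.061382 mol
Divide by the smallest (0.030698 mol): C 1.000, H 2.000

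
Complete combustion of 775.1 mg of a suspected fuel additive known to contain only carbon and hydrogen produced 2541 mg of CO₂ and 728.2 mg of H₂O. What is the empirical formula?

mol C = 2.541 g CO₂ ÷ 44.009 g/mol = 0.057738 mol
mol H = 2 × 0.7282 g H₂O ÷ 18.015 g/mol = 0.080844 mol
Divide by the smallest (0.057738 mol): C 1.000, H 1.400
Multiplying each by 5 gives whole numbers: C 5.00, H 7.00

C5H7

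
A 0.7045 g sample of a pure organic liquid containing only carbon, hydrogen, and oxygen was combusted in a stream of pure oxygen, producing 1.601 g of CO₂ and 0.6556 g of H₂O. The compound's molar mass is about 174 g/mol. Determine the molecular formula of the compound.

C9H18O3

mol C = 1.601 g CO₂ ÷ 44.009 g/mol = 0.036379 mol
mol H = 2 × 0.6556 g H₂O ÷ 18.015 g/mol = 0.072784 mol
mass O = 0.7045 − (0.43695 + 0.073366) = 0.19419 g → mol O = 0.19419 ÷ 15.999 = 0.012137 mol
Divide by the smallest (0.012137 mol): C 2.997, H 5.997, O 1.000
Empirical formula: C3H6O
Empirical-formula mass = 58.08 g/mol; 174 ÷ 58.08 ≈ 3, so the molecular formula is C9H18O3.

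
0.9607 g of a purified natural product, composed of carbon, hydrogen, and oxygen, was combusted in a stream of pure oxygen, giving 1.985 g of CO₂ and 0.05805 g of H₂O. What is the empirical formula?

C7HO4

mol C = 1.985 g CO₂ ÷ 44.009 g/mol = 0.045104 mol
mol H = 2 × 0.05805 g H₂O ÷ 18.015 g/mol = 0.0064446 mol
mass O = 0.9607 − (0.54175 + 0.0064962) = 0.41245 g → mol O = 0.41245 ÷ 15.999 = 0.025780 mol
Divide by the smallest (0.0064446 mol): C 6.999, H 1.000, O 4.000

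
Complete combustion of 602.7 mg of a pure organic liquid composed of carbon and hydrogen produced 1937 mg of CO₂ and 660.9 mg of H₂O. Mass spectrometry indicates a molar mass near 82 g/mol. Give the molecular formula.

C6H10

mol C = 1.937 g CO₂ ÷ 44.009 g/mol = 0.044014 mol
mol H = 2 × 0.6609 g H₂O ÷ 18.015 g/mol = 0.073372 mol
Divide by the smallest (0.044014 mol): C 1.000, H 1.667
Multiplying each by 3 gives whole numbers: C 3.00, H 5.00
Empirical formula: C3H5
Empirical-formula mass = 41.07 g/mol; 82 ÷ 41.07 ≈ 2, so the molecular formula is C6H10.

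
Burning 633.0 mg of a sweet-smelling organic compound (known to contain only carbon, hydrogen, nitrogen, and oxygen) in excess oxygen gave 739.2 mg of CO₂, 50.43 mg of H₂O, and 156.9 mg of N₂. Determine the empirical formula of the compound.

C3HN2O3

mol C = 0.7392 g CO₂ ÷ 44.009 g/mol = 0.016797 mol
mol H = 2 × 0.05043 g H₂O ÷ 18.015 g/mol = 0.0055987 mol
mol N = 2 × 0.1569 g N₂ ÷ 28.014 g/mol = 0.011202 mol
mass O = 0.6330 − (0.20174 + 0.0056435 + 0.15690) = 0.26871 g → mol O = 0.26871 ÷ 15.999 = 0.016796 mol
Divide by the smallest (0.0055987 mol): C 3.000, H 1.000, N 2.001, O 3.000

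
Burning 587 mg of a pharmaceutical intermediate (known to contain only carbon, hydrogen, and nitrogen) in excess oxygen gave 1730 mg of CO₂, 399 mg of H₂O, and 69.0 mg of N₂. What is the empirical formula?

mol C = 1.73 g CO₂ ÷ 44.009 g/mol = 0.03931 mol
mol H = 2 × 0.399 g H₂O ÷ 18.015 g/mol = 0.04430 mol
mol N = 2 × 0.0690 g N₂ ÷ 28.014 g/mol = 0.004926 mol
Divide by the smallest (0.004926 mol): C 7.980, H 8.992, N 1.000

C8H9N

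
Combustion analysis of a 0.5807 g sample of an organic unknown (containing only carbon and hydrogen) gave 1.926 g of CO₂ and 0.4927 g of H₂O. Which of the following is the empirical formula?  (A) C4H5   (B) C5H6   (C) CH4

(A) C4H5

mol C = 1.926 g CO₂ ÷ 44.009 g/mol = 0.043764 mol
mol H = 2 × 0.4927 g H₂O ÷ 18.015 g/mol = 0.054699 mol
Divide by the smallest (0.043764 mol): C 1.000, H 1.250
Multiplying each by 4 gives whole numbers: C 4.00, H 5.00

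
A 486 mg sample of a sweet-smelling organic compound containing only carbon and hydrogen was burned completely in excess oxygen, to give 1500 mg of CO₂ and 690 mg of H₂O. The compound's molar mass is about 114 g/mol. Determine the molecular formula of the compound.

mol C = 1.50 g CO₂ ÷ 44.009 g/mol = 0.03408 mol
mol H = 2 × 0.690 g H₂O ÷ 18.015 g/mol = 0.07660 mol
Divide by the smallest (0.03408 mol): C 1.000, H 2.247
Multiplying each by 4 gives whole numbers: C 4.00, H 8.99
Empirical formula: C4H9
Empirical-formula mass = 57.12 g/mol; 114 ÷ 57.12 ≈ 2, so the molecular formula is C8H18.

C8H18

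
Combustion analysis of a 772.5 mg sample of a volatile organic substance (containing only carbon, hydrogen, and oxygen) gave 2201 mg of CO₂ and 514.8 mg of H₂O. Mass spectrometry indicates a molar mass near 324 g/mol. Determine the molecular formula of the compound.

mol C = 2.201 g CO₂ ÷ 44.009 g/mol = 0.050012 mol
mol H = 2 × 0.5148 g H₂O ÷ 18.015 g/mol = 0.057152 mol
mass O = 0.7725 − (0.60070 + 0.057610) = 0.11419 g → mol O = 0.11419 ÷ 15.999 = 0.0071373 mol
Divide by the smallest (0.0071373 mol): C 7.007, H 8.008, O 1.000
Empirical formula: C7H8O
Empirical-formula mass = 108.14 g/mol; 324 ÷ 108.14 ≈ 3, so the molecular formula is C21H24O3.

C21H24O3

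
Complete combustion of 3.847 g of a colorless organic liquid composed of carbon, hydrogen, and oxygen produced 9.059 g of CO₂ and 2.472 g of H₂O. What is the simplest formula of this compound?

mol C = 9.059 g CO₂ ÷ 44.009 g/mol = 0.20584 mol
mol H = 2 × 2.472 g H₂O ÷ 18.015 g/mol = 0.27444 mol
mass O = 3.847 − (2.4724 + 0.27663) = 1.0980 g → mol O = 1.0980 ÷ 15.999 = 0.068627 mol
Divide by the smallest (0.068627 mol): C 2.999, H 3.999, O 1.000

C3H4O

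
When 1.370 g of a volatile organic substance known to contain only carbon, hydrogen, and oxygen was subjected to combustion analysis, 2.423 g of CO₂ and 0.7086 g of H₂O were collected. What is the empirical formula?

C7H10O5

mol C = 2.423 g CO₂ ÷ 44.009 g/mol = 0.055057 mol
mol H = 2 × 0.7086 g H₂O ÷ 18.015 g/mol = 0.078668 mol
mass O = 1.370 − (0.66129 + 0.079297) = 0.62941 g → mol O = 0.62941 ÷ 15.999 = 0.039341 mol
Divide by the smallest (0.039341 mol): C 1.399, H 2.000, O 1.000
Multiplying each by 5 gives whole numbers: C 7.00, H 10.00, O 5.00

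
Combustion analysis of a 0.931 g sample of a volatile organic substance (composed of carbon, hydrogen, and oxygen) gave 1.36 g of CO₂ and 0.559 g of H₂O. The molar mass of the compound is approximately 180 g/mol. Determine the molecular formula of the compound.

mol C = 1.36 g CO₂ ÷ 44.009 g/mol = 0.03090 mol
mol H = 2 × 0.559 g H₂O ÷ 18.015 g/mol = 0.06206 mol
mass O = 0.931 − (0.3712 + 0.06256) = 0.4973 g → mol O = 0.4973 ÷ 15.999 = 0.03108 mol
Divide by the smallest (0.03090 mol): C 1.000, H 2.008, O 1.006
Empirical formula: CH2O
Empirical-formula mass = 30.03 g/mol; 180 ÷ 30.03 ≈ 6, so the molecular formula is C6H12O6.

C6H12O6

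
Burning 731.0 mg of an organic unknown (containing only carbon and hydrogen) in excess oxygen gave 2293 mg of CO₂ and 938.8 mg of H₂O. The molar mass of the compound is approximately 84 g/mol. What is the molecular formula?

C6H12

mol C = 2.293 g CO₂ ÷ 44.009 g/mol = 0.052103 mol
mol H = 2 × 0.9388 g H₂O ÷ 18.015 g/mol = 0.10422 mol
Divide by the smallest (0.052103 mol): C 1.000, H 2.000
Empirical formula: CH2
Empirical-formula mass = 14.03 g/mol; 84 ÷ 14.03 ≈ 6, so the molecular formula is C6H12.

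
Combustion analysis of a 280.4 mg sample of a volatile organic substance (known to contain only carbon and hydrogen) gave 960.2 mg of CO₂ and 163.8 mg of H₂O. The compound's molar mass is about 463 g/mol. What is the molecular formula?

C36H30

mol C = 0.9602 g CO₂ ÷ 44.009 g/mol = 0.021818 mol
mol H = 2 × 0.1638 g H₂O ÷ 18.015 g/mol = 0.018185 mol
Divide by the smallest (0.018185 mol): C 1.200, H 1.000
Multiplying each by 5 gives whole numbers: C 6.00, H 5.00
Empirical formula: C6H5
Empirical-formula mass = 77.11 g/mol; 463 ÷ 77.11 ≈ 6, so the molecular formula is C36H30.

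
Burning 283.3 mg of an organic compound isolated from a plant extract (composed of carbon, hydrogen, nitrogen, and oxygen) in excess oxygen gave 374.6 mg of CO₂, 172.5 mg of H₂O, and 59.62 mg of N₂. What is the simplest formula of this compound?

mol C = 0.3746 g CO₂ ÷ 44.009 g/mol = 0.0085119 mol
mol H = 2 × 0.1725 g H₂O ÷ 18.015 g/mol = 0.019151 mol
mol N = 2 × 0.05962 g N₂ ÷ 28.014 g/mol = 0.0042564 mol
mass O = 0.2833 − (0.10224 + 0.019304 + 0.059620) = 0.10214 g → mol O = 0.10214 ÷ 15.999 = 0.0063841 mol
Divide by the smallest (0.0042564 mol): C 2.000, H 4.499, N 1.000, O 1.500
Multiplying each by 2 gives whole numbers: C 4.00, H 9.00, N 2.00, O 3.00

C4H9N2O3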